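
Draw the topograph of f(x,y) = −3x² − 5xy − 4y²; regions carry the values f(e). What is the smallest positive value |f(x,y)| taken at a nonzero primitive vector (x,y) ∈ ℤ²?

translate: b→-1 (≡5 mod 6), so (3,5,4)→(3,-1,2)
flip: (3,-1,2)→(2,1,3)
reduced (well bottom): (2,1,3) with a≤c, −a<b≤a
well minimum |f| = |-2| = 2 (negative-definite)

2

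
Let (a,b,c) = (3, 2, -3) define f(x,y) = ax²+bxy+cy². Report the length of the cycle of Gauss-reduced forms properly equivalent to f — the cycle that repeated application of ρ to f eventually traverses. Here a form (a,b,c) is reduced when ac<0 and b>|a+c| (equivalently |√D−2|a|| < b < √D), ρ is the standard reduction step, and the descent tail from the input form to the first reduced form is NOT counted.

D = 40, ⌊√D⌋ = 6
river: ρ → (-3,4,2)
river: ρ → (2,4,-3)
river: ρ → (-3,2,3)
river: ρ → (3,4,-2)
river: ρ → (-2,4,3)
river: ρ → (3,2,-3)
ρ-cycle length = 6 (tail of 0 descent steps not counted)

6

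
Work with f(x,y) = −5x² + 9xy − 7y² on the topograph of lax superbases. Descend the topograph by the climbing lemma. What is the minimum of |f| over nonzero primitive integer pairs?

translate: b→1 (≡-9 mod 10), so (5,-9,7)→(5,1,3)
flip: (5,1,3)→(3,-1,5)
reduced (well bottom): (3,-1,5) with a≤c, −a<b≤a
well minimum |f| = |-3| = 3 (negative-definite)

3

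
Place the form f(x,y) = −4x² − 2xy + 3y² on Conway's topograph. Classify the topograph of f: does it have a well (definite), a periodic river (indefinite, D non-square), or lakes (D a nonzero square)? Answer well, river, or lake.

D = b²−4ac = (-2)² − 4·(-4)·3 = 52
D > 0 non-square ⇒ indefinite ⇒ periodic river

river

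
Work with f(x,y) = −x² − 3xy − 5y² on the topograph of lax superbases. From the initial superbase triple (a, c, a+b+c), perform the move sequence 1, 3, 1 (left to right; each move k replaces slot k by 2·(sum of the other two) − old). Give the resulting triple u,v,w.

start (-1,-5,-9) = (f(1,0),f(0,1),f(1,1))
replace slot 1: 2·((-5)+(-9)) − (-1) = -27 → (-27,-5,-9)
replace slot 3: 2·((-27)+(-5)) − (-9) = -55 → (-27,-5,-55)
replace slot 1: 2·((-5)+(-55)) − (-27) = -93 → (-93,-5,-55)

-93,-5,-55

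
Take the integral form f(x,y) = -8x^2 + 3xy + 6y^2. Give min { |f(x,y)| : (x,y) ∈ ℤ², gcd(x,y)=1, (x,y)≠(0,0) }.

river: ρ → (6,9,-5)
river: ρ → (-5,11,4)
river: ρ → (4,13,-2)
river: ρ → (-2,11,10)
river: ρ → (10,9,-3)
river: ρ → (-3,9,10)
river: ρ → (10,11,-2)
river: ρ → (-2,13,4)
river: ρ → (4,11,-5)
river: ρ → (-5,9,6)
river: ρ → (6,3,-8)
river: ρ → (-8,13,1)
river: ρ → (1,13,-8)
river: ρ → (-8,3,6)
closes: descent 0, river 14
min |a| on river = 1

1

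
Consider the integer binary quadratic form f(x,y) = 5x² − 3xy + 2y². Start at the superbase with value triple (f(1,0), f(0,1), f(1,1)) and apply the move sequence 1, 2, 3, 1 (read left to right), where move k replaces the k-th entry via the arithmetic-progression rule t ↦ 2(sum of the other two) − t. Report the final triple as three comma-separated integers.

start (5,2,4) = (f(1,0),f(0,1),f(1,1))
replace slot 1: 2·(2+4) − 5 = 7 → (7,2,4)
replace slot 2: 2·(7+4) − 2 = 20 → (7,20,4)
replace slot 3: 2·(7+20) − 4 = 50 → (7,20,50)
replace slot 1: 2·(20+50) − 7 = 133 → (133,20,50)

133,20,50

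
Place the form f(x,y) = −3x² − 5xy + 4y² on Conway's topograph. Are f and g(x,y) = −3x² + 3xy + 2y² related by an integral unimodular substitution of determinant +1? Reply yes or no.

D₁ = 73, D₂ = 33
discriminants differ ⇒ not SL₂(ℤ)-equivalent

no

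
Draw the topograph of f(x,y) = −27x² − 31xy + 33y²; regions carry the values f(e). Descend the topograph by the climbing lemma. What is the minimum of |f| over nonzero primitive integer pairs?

descent: ρ → (33,31,-27)  [lands on river]
river: ρ → (-27,23,37)
river: ρ → (37,51,-13)
river: ρ → (-13,53,33)
river: ρ → (33,13,-33)
river: ρ → (-33,53,13)
river: ρ → (13,51,-37)
river: ρ → (-37,23,27)
river: ρ → (27,31,-33)
river: ρ → (-33,35,25)
river: ρ → (25,65,-3)
river: ρ → (-3,67,3)
river: ρ → (3,65,-25)
river: ρ → (-25,35,33)
closes: descent 1, river 14
min |a| on river = 3

3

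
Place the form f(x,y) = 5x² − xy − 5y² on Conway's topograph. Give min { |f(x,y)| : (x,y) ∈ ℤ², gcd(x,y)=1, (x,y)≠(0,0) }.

descent: ρ → (-5,1,5)  [lands on river]
river: ρ → (5,9,-1)
river: ρ → (-1,9,5)
river: ρ → (5,1,-5)
river: ρ → (-5,9,1)
river: ρ → (1,9,-5)
closes: descent 1, river 6
min |a| on river = 1

1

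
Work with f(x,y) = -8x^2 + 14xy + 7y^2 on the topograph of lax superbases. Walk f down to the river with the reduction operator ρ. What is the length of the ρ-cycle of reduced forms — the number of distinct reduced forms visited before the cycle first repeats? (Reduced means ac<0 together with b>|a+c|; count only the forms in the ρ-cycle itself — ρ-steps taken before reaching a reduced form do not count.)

D = 420, ⌊√D⌋ = 20
river: ρ → (7,14,-8)
river: ρ → (-8,18,3)
river: ρ → (3,18,-8)
river: ρ → (-8,14,7)
ρ-cycle length = 4 (tail of 0 descent steps not counted)

4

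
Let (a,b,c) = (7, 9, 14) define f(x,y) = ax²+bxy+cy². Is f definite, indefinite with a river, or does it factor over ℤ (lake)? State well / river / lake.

D = b²−4ac = 9² − 4·7·14 = -311
D < 0 ⇒ definite ⇒ every region one sign ⇒ single well

well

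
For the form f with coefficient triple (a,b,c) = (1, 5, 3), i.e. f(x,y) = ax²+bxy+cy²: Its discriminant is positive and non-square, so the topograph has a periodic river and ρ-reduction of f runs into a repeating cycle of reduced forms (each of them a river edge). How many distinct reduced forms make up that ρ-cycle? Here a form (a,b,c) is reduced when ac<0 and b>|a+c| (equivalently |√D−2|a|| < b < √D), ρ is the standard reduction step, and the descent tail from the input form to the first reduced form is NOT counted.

D = 13, ⌊√D⌋ = 3
descent: ρ → (3,1,-1)
descent: ρ → (-1,3,1)  [lands on river]
river: ρ → (1,3,-1)
ρ-cycle length = 2 (tail of 2 descent steps not counted)

2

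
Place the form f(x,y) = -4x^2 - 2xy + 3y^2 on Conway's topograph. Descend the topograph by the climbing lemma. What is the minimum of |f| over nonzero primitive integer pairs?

descent: ρ → (3,2,-4)  [lands on river]
river: ρ → (-4,6,1)
river: ρ → (1,6,-4)
river: ρ → (-4,2,3)
river: ρ → (3,4,-3)
river: ρ → (-3,2,4)
river: ρ → (4,6,-1)
river: ρ → (-1,6,4)
river: ρ → (4,2,-3)
river: ρ → (-3,4,3)
closes: descent 1, river 10
min |a| on river = 1

1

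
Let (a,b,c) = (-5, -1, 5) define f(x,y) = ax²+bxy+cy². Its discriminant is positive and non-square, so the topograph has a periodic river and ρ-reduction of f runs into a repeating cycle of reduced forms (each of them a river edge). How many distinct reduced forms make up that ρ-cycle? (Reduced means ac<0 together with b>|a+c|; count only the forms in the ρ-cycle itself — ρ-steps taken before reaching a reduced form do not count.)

D = 101, ⌊√D⌋ = 10
descent: ρ → (5,1,-5)  [lands on river]
river: ρ → (-5,9,1)
river: ρ → (1,9,-5)
river: ρ → (-5,1,5)
river: ρ → (5,9,-1)
river: ρ → (-1,9,5)
ρ-cycle length = 6 (tail of 1 descent step not counted)

6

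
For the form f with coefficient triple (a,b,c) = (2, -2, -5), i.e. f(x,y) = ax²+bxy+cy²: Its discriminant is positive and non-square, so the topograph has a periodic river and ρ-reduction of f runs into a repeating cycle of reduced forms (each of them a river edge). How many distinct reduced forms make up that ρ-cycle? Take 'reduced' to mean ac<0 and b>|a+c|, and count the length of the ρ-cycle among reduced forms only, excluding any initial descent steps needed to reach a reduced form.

D = 44, ⌊√D⌋ = 6
descent: ρ → (-5,2,2)
descent: ρ → (2,6,-1)  [lands on river]
river: ρ → (-1,6,2)
ρ-cycle length = 2 (tail of 2 descent steps not counted)

2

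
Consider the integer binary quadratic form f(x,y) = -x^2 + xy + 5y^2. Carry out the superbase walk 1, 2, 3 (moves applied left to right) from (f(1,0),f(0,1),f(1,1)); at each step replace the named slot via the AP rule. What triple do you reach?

start (-1,5,5) = (f(1,0),f(0,1),f(1,1))
replace slot 1: 2·(5+5) − (-1) = 21 → (21,5,5)
replace slot 2: 2·(21+5) − 5 = 47 → (21,47,5)
replace slot 3: 2·(21+47) − 5 = 131 → (21,47,131)

21,47,131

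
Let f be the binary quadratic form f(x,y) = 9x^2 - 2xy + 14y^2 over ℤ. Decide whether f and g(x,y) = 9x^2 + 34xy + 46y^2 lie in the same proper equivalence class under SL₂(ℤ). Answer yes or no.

D₁ = -500, D₂ = -500
f: reduced (well bottom): (9,-2,14) with a≤c, −a<b≤a
g: translate: b→-2 (≡34 mod 18), so (9,34,46)→(9,-2,14)
g: reduced (well bottom): (9,-2,14) with a≤c, −a<b≤a
reduced forms (9, -2, 14) vs (9, -2, 14) ⇒ equivalent

yes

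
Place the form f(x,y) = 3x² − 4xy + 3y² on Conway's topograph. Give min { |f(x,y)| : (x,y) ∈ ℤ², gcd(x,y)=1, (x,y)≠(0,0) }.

translate: b→2 (≡-4 mod 6), so (3,-4,3)→(3,2,2)
flip: (3,2,2)→(2,-2,3)
translate: b→2 (≡-2 mod 4), so (2,-2,3)→(2,2,3)
reduced (well bottom): (2,2,3) with a≤c, −a<b≤a
well minimum = a = 2

2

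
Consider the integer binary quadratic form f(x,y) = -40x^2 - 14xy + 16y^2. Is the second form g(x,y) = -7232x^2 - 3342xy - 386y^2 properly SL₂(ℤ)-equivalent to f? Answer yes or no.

D₁ = 2756, D₂ = 2756
river cycle of f (length 4): (16, 46, -10), (-10, 34, 40), (40, 46, -4), (-4, 50, 16)
river cycle of g (length 4): (16, 46, -10), (-10, 34, 40), (40, 46, -4), (-4, 50, 16)
cycles coincide ⇒ equivalent

yes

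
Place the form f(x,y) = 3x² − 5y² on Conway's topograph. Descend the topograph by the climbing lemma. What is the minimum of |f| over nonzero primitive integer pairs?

descent: ρ → (-5,0,3)
descent: ρ → (3,6,-2)  [lands on river]
river: ρ → (-2,6,3)
closes: descent 2, river 2
min |a| on river = 2

2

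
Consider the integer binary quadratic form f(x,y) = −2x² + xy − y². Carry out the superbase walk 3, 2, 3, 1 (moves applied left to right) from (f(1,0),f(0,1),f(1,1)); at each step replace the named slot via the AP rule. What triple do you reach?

start (-2,-1,-2) = (f(1,0),f(0,1),f(1,1))
replace slot 3: 2·((-2)+(-1)) − (-2) = -4 → (-2,-1,-4)
replace slot 2: 2·((-2)+(-4)) − (-1) = -11 → (-2,-11,-4)
replace slot 3: 2·((-2)+(-11)) − (-4) = -22 → (-2,-11,-22)
replace slot 1: 2·((-11)+(-22)) − (-2) = -64 → (-64,-11,-22)

-64,-11,-22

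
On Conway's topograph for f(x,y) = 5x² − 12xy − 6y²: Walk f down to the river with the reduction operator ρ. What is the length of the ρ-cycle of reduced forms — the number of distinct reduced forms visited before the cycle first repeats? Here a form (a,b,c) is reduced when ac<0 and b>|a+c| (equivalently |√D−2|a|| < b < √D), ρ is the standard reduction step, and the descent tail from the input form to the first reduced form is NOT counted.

D = 264, ⌊√D⌋ = 16
descent: ρ → (-6,12,5)  [lands on river]
river: ρ → (5,8,-10)
river: ρ → (-10,12,3)
river: ρ → (3,12,-10)
river: ρ → (-10,8,5)
river: ρ → (5,12,-6)
ρ-cycle length = 6 (tail of 1 descent step not counted)

6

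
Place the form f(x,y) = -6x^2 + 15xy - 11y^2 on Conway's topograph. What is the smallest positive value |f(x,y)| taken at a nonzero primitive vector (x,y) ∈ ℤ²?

translate: b→-3 (≡-15 mod 12), so (6,-15,11)→(6,-3,2)
flip: (6,-3,2)→(2,3,6)
translate: b→-1 (≡3 mod 4), so (2,3,6)→(2,-1,5)
reduced (well bottom): (2,-1,5) with a≤c, −a<b≤a
well minimum |f| = |-2| = 2 (negative-definite)

2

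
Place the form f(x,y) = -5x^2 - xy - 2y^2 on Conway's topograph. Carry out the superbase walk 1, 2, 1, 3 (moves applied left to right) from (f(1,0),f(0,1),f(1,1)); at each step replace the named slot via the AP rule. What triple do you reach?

start (-5,-2,-8) = (f(1,0),f(0,1),f(1,1))
replace slot 1: 2·((-2)+(-8)) − (-5) = -15 → (-15,-2,-8)
replace slot 2: 2·((-15)+(-8)) − (-2) = -44 → (-15,-44,-8)
replace slot 1: 2·((-44)+(-8)) − (-15) = -89 → (-89,-44,-8)
replace slot 3: 2·((-89)+(-44)) − (-8) = -258 → (-89,-44,-258)

-89,-44,-258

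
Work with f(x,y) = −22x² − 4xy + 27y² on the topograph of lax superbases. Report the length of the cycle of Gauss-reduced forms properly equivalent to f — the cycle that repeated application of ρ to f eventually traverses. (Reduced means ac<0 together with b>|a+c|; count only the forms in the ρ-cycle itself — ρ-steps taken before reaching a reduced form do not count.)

D = 2392, ⌊√D⌋ = 48
descent: ρ → (27,4,-22)
descent: ρ → (-22,40,9)  [lands on river]
river: ρ → (9,32,-38)
river: ρ → (-38,44,3)
river: ρ → (3,46,-23)
river: ρ → (-23,46,3)
river: ρ → (3,44,-38)
river: ρ → (-38,32,9)
river: ρ → (9,40,-22)
river: ρ → (-22,48,1)
river: ρ → (1,48,-22)
ρ-cycle length = 10 (tail of 2 descent steps not counted)

10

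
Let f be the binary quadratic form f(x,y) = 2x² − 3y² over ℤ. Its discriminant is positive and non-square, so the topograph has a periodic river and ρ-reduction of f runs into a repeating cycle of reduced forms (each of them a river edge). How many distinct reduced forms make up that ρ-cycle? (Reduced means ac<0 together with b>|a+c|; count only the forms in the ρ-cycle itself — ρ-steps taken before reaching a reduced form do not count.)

D = 24, ⌊√D⌋ = 4
descent: ρ → (-3,0,2)
descent: ρ → (2,4,-1)  [lands on river]
river: ρ → (-1,4,2)
ρ-cycle length = 2 (tail of 2 descent steps not counted)

2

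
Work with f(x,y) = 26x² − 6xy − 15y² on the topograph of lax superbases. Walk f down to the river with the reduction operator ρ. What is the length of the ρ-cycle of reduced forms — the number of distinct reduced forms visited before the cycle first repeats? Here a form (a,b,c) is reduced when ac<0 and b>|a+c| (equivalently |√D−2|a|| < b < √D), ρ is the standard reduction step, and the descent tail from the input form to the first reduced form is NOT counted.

D = 1596, ⌊√D⌋ = 39
descent: ρ → (-15,36,5)  [lands on river]
river: ρ → (5,34,-22)
river: ρ → (-22,10,17)
river: ρ → (17,24,-15)
ρ-cycle length = 4 (tail of 1 descent step not counted)

4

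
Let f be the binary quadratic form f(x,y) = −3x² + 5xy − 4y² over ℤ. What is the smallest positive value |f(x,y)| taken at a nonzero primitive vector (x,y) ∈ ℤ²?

translate: b→1 (≡-5 mod 6), so (3,-5,4)→(3,1,2)
flip: (3,1,2)→(2,-1,3)
reduced (well bottom): (2,-1,3) with a≤c, −a<b≤a
well minimum |f| = |-2| = 2 (negative-definite)

2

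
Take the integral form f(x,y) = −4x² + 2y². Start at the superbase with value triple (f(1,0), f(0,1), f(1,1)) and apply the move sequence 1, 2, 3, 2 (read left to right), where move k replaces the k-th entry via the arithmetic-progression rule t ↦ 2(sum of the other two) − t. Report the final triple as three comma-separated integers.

start (-4,2,-2) = (f(1,0),f(0,1),f(1,1))
replace slot 1: 2·(2+(-2)) − (-4) = 4 → (4,2,-2)
replace slot 2: 2·(4+(-2)) − 2 = 2 → (4,2,-2)
replace slot 3: 2·(4+2) − (-2) = 14 → (4,2,14)
replace slot 2: 2·(4+14) − 2 = 34 → (4,34,14)

4,34,14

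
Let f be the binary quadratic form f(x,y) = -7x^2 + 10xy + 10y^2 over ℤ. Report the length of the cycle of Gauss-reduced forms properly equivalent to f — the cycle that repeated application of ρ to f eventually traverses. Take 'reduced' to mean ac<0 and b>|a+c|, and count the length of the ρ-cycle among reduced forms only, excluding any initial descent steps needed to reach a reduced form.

D = 380, ⌊√D⌋ = 19
river: ρ → (10,10,-7)
river: ρ → (-7,18,2)
river: ρ → (2,18,-7)
river: ρ → (-7,10,10)
ρ-cycle length = 4 (tail of 0 descent steps not counted)

4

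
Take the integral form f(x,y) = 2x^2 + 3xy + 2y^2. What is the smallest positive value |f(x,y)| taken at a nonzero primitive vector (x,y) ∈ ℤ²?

translate: b→-1 (≡3 mod 4), so (2,3,2)→(2,-1,1)
flip: (2,-1,1)→(1,1,2)
reduced (well bottom): (1,1,2) with a≤c, −a<b≤a
well minimum = a = 1

1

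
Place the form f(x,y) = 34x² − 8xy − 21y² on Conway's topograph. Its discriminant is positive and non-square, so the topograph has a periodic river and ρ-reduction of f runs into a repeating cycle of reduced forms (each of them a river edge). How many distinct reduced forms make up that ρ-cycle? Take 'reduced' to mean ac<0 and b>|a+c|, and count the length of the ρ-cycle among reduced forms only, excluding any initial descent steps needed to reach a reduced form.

D = 2920, ⌊√D⌋ = 54
descent: ρ → (-21,50,5)  [lands on river]
river: ρ → (5,50,-21)
river: ρ → (-21,34,21)
river: ρ → (21,50,-5)
river: ρ → (-5,50,21)
river: ρ → (21,34,-21)
ρ-cycle length = 6 (tail of 1 descent step not counted)

6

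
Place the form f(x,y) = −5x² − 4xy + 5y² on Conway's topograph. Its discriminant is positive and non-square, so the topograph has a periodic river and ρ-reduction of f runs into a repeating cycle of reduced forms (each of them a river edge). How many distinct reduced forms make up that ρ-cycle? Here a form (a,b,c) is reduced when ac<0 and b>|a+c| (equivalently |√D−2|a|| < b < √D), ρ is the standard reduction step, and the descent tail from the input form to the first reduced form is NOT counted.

D = 116, ⌊√D⌋ = 10
descent: ρ → (5,4,-5)  [lands on river]
river: ρ → (-5,6,4)
river: ρ → (4,10,-1)
river: ρ → (-1,10,4)
river: ρ → (4,6,-5)
river: ρ → (-5,4,5)
river: ρ → (5,6,-4)
river: ρ → (-4,10,1)
river: ρ → (1,10,-4)
river: ρ → (-4,6,5)
ρ-cycle length = 10 (tail of 1 descent step not counted)

10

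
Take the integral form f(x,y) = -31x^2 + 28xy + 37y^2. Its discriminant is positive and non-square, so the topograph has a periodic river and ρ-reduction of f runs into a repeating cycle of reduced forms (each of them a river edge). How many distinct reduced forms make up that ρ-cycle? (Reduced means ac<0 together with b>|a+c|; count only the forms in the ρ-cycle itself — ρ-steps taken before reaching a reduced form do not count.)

D = 5372, ⌊√D⌋ = 73
river: ρ → (37,46,-22)
river: ρ → (-22,42,41)
river: ρ → (41,40,-23)
river: ρ → (-23,52,29)
river: ρ → (29,64,-11)
river: ρ → (-11,68,17)
river: ρ → (17,68,-11)
river: ρ → (-11,64,29)
river: ρ → (29,52,-23)
river: ρ → (-23,40,41)
river: ρ → (41,42,-22)
river: ρ → (-22,46,37)
river: ρ → (37,28,-31)
river: ρ → (-31,34,34)
river: ρ → (34,34,-31)
river: ρ → (-31,28,37)
ρ-cycle length = 16 (tail of 0 descent steps not counted)

16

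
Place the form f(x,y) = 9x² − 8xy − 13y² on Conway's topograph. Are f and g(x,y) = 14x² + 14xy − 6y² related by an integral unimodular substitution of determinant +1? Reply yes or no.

D₁ = 532, D₂ = 532
river cycle of f (length 16): (-13, 8, 9), (9, 10, -12), (-12, 14, 7), (7, 14, -12), (-12, 10, 9), (9, 8, -13), (-13, 18, 4), (4, 22, -3), (-3, 20, 11), (11, 2, -12), … (6 more)
river cycle of g (length 4): (-6, 22, 2), (2, 22, -6), (-6, 14, 14), (14, 14, -6)
cycles differ ⇒ inequivalent

no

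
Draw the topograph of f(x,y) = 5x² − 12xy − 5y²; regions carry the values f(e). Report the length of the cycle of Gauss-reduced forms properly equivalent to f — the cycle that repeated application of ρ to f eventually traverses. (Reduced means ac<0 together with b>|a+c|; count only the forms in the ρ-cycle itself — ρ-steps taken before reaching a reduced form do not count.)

D = 244, ⌊√D⌋ = 15
descent: ρ → (-5,12,5)  [lands on river]
river: ρ → (5,8,-9)
river: ρ → (-9,10,4)
river: ρ → (4,14,-3)
river: ρ → (-3,10,12)
river: ρ → (12,14,-1)
river: ρ → (-1,14,12)
river: ρ → (12,10,-3)
river: ρ → (-3,14,4)
river: ρ → (4,10,-9)
river: ρ → (-9,8,5)
river: ρ → (5,12,-5)
river: ρ → (-5,8,9)
river: ρ → (9,10,-4)
river: ρ → (-4,14,3)
river: ρ → (3,10,-12)
river: ρ → (-12,14,1)
river: ρ → (1,14,-12)
river: ρ → (-12,10,3)
river: ρ → (3,14,-4)
river: ρ → (-4,10,9)
river: ρ → (9,8,-5)
ρ-cycle length = 22 (tail of 1 descent step not counted)

22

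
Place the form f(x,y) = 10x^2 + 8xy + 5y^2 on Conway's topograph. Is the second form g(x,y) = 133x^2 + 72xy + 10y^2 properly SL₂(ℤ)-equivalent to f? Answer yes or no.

D₁ = -136, D₂ = -136
f: flip: (10,8,5)→(5,-8,10)
f: translate: b→2 (≡-8 mod 10), so (5,-8,10)→(5,2,7)
f: reduced (well bottom): (5,2,7) with a≤c, −a<b≤a
g: flip: (133,72,10)→(10,-72,133)
g: translate: b→8 (≡-72 mod 20), so (10,-72,133)→(10,8,5)
g: flip: (10,8,5)→(5,-8,10)
g: translate: b→2 (≡-8 mod 10), so (5,-8,10)→(5,2,7)
g: reduced (well bottom): (5,2,7) with a≤c, −a<b≤a
reduced forms (5, 2, 7) vs (5, 2, 7) ⇒ equivalent

yes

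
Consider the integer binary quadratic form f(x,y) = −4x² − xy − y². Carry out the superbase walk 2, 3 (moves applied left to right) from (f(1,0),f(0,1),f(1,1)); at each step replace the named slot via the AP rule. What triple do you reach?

start (-4,-1,-6) = (f(1,0),f(0,1),f(1,1))
replace slot 2: 2·((-4)+(-6)) − (-1) = -19 → (-4,-19,-6)
replace slot 3: 2·((-4)+(-19)) − (-6) = -40 → (-4,-19,-40)

-4,-19,-40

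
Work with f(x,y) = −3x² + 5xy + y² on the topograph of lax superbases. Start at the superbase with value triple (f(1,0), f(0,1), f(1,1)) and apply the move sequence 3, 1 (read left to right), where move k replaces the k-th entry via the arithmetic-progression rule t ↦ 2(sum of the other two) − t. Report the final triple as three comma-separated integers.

start (-3,1,3) = (f(1,0),f(0,1),f(1,1))
replace slot 3: 2·((-3)+1) − 3 = -7 → (-3,1,-7)
replace slot 1: 2·(1+(-7)) − (-3) = -9 → (-9,1,-7)

-9,1,-7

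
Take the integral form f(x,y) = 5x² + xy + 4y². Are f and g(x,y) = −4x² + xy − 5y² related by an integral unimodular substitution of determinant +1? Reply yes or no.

D₁ = -79, D₂ = -79
f: flip: (5,1,4)→(4,-1,5)
f: reduced (well bottom): (4,-1,5) with a≤c, −a<b≤a
g is negative-definite; reduce −g:
−g: reduced (well bottom): (4,-1,5) with a≤c, −a<b≤a
flip sign back: reduced form of g is (-4,1,-5)
reduced forms (4, -1, 5) vs (-4, 1, -5) ⇒ inequivalent

no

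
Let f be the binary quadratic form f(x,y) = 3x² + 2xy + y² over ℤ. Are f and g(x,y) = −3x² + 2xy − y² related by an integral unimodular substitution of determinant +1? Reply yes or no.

D₁ = -8, D₂ = -8
f: flip: (3,2,1)→(1,-2,3)
f: translate: b→0 (≡-2 mod 2), so (1,-2,3)→(1,0,2)
f: reduced (well bottom): (1,0,2) with a≤c, −a<b≤a
g is negative-definite; reduce −g:
−g: flip: (3,-2,1)→(1,2,3)
−g: translate: b→0 (≡2 mod 2), so (1,2,3)→(1,0,2)
−g: reduced (well bottom): (1,0,2) with a≤c, −a<b≤a
flip sign back: reduced form of g is (-1,0,-2)
reduced forms (1, 0, 2) vs (-1, 0, -2) ⇒ inequivalent

no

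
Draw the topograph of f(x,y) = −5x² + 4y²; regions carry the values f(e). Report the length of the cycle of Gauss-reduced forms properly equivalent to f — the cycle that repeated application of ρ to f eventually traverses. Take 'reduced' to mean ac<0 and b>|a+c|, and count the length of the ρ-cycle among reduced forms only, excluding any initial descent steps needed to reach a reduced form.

D = 80, ⌊√D⌋ = 8
descent: ρ → (4,8,-1)  [lands on river]
river: ρ → (-1,8,4)
ρ-cycle length = 2 (tail of 1 descent step not counted)

2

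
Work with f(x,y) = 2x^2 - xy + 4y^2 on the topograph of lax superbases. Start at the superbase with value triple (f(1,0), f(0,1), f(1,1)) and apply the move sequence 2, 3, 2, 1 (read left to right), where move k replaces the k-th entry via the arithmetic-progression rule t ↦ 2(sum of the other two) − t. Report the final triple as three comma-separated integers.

start (2,4,5) = (f(1,0),f(0,1),f(1,1))
replace slot 2: 2·(2+5) − 4 = 10 → (2,10,5)
replace slot 3: 2·(2+10) − 5 = 19 → (2,10,19)
replace slot 2: 2·(2+19) − 10 = 32 → (2,32,19)
replace slot 1: 2·(32+19) − 2 = 100 → (100,32,19)

100,32,19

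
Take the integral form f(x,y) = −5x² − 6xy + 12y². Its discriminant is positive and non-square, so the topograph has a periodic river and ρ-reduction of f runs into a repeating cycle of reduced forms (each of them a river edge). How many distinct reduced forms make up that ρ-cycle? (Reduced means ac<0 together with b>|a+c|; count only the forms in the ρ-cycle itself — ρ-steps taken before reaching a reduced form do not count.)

D = 276, ⌊√D⌋ = 16
descent: ρ → (12,6,-5)
descent: ρ → (-5,14,4)  [lands on river]
river: ρ → (4,10,-11)
river: ρ → (-11,12,3)
river: ρ → (3,12,-11)
river: ρ → (-11,10,4)
river: ρ → (4,14,-5)
river: ρ → (-5,16,1)
river: ρ → (1,16,-5)
ρ-cycle length = 8 (tail of 2 descent steps not counted)

8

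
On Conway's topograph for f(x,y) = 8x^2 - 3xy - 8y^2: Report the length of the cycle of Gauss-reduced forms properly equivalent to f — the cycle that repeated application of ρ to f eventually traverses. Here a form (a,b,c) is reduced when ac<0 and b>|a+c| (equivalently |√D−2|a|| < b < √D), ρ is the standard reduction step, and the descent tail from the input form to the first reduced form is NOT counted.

D = 265, ⌊√D⌋ = 16
descent: ρ → (-8,3,8)  [lands on river]
river: ρ → (8,13,-3)
river: ρ → (-3,11,12)
river: ρ → (12,13,-2)
river: ρ → (-2,15,5)
river: ρ → (5,15,-2)
river: ρ → (-2,13,12)
river: ρ → (12,11,-3)
river: ρ → (-3,13,8)
river: ρ → (8,3,-8)
river: ρ → (-8,13,3)
river: ρ → (3,11,-12)
river: ρ → (-12,13,2)
river: ρ → (2,15,-5)
river: ρ → (-5,15,2)
river: ρ → (2,13,-12)
river: ρ → (-12,11,3)
river: ρ → (3,13,-8)
ρ-cycle length = 18 (tail of 1 descent step not counted)

18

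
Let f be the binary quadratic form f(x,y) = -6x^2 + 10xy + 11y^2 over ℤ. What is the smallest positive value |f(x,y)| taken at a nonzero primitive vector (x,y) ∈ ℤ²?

river: ρ → (11,12,-5)
river: ρ → (-5,18,2)
river: ρ → (2,18,-5)
river: ρ → (-5,12,11)
river: ρ → (11,10,-6)
river: ρ → (-6,14,7)
river: ρ → (7,14,-6)
river: ρ → (-6,10,11)
closes: descent 0, river 8
min |a| on river = 2

2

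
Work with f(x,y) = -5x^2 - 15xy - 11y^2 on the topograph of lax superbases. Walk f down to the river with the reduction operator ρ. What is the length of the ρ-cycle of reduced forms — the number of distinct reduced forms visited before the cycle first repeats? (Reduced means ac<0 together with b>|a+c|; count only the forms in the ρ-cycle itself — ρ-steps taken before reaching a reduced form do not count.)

D = 5, ⌊√D⌋ = 2
descent: ρ → (-11,-7,-1)
descent: ρ → (-1,1,1)  [lands on river]
river: ρ → (1,1,-1)
ρ-cycle length = 2 (tail of 2 descent steps not counted)

2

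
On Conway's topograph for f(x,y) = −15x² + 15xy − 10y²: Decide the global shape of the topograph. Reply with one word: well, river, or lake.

D = b²−4ac = 15² − 4·(-15)·(-10) = -375
D < 0 ⇒ definite ⇒ every region one sign ⇒ single well

well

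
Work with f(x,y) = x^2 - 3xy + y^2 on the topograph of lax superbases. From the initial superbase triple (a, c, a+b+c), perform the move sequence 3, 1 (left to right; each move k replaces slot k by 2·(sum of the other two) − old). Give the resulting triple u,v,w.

start (1,1,-1) = (f(1,0),f(0,1),f(1,1))
replace slot 3: 2·(1+1) − (-1) = 5 → (1,1,5)
replace slot 1: 2·(1+5) − 1 = 11 → (11,1,5)

11,1,5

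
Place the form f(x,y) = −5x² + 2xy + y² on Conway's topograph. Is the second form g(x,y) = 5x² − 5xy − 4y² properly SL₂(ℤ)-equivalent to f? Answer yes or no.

D₁ = 24, D₂ = 105
discriminants differ ⇒ not SL₂(ℤ)-equivalent

no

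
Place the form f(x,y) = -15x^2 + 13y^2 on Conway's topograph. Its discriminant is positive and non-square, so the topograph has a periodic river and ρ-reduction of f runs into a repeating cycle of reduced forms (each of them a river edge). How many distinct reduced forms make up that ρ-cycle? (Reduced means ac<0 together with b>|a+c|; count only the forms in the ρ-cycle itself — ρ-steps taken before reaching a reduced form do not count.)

D = 780, ⌊√D⌋ = 27
descent: ρ → (13,26,-2)  [lands on river]
river: ρ → (-2,26,13)
ρ-cycle length = 2 (tail of 1 descent step not counted)

2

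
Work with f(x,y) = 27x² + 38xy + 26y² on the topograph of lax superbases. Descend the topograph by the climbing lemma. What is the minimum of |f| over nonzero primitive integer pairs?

translate: b→-16 (≡38 mod 54), so (27,38,26)→(27,-16,15)
flip: (27,-16,15)→(15,16,27)
translate: b→-14 (≡16 mod 30), so (15,16,27)→(15,-14,26)
reduced (well bottom): (15,-14,26) with a≤c, −a<b≤a
well minimum = a = 15

15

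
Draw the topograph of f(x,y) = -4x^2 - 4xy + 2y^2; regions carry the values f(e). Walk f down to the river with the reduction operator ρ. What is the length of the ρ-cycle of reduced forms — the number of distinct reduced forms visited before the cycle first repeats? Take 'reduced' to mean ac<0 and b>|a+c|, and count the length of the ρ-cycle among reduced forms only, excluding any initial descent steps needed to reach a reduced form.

D = 48, ⌊√D⌋ = 6
descent: ρ → (2,4,-4)  [lands on river]
river: ρ → (-4,4,2)
ρ-cycle length = 2 (tail of 1 descent step not counted)

2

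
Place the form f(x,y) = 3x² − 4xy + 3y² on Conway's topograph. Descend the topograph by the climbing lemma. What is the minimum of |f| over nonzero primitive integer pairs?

translate: b→2 (≡-4 mod 6), so (3,-4,3)→(3,2,2)
flip: (3,2,2)→(2,-2,3)
translate: b→2 (≡-2 mod 4), so (2,-2,3)→(2,2,3)
reduced (well bottom): (2,2,3) with a≤c, −a<b≤a
well minimum = a = 2

2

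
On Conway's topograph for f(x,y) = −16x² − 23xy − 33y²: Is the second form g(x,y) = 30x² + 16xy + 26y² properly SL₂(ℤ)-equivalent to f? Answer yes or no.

D₁ = -1583, D₂ = -2864
discriminants differ ⇒ not SL₂(ℤ)-equivalent

no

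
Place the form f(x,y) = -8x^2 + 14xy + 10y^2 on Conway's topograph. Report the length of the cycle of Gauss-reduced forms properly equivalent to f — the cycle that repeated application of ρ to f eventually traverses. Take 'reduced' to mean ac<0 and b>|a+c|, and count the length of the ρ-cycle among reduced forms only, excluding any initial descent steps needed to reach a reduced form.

D = 516, ⌊√D⌋ = 22
river: ρ → (10,6,-12)
river: ρ → (-12,18,4)
river: ρ → (4,22,-2)
river: ρ → (-2,22,4)
river: ρ → (4,18,-12)
river: ρ → (-12,6,10)
river: ρ → (10,14,-8)
river: ρ → (-8,18,6)
river: ρ → (6,18,-8)
river: ρ → (-8,14,10)
ρ-cycle length = 10 (tail of 0 descent steps not counted)

10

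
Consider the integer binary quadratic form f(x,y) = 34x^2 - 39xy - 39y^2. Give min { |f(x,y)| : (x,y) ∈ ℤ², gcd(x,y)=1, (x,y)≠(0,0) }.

descent: ρ → (-39,39,34)  [lands on river]
river: ρ → (34,29,-44)
river: ρ → (-44,59,19)
river: ρ → (19,55,-50)
river: ρ → (-50,45,24)
river: ρ → (24,51,-44)
river: ρ → (-44,37,31)
river: ρ → (31,25,-50)
river: ρ → (-50,75,6)
river: ρ → (6,81,-11)
river: ρ → (-11,73,34)
river: ρ → (34,63,-21)
river: ρ → (-21,63,34)
river: ρ → (34,73,-11)
river: ρ → (-11,81,6)
river: ρ → (6,75,-50)
river: ρ → (-50,25,31)
river: ρ → (31,37,-44)
river: ρ → (-44,51,24)
river: ρ → (24,45,-50)
river: ρ → (-50,55,19)
river: ρ → (19,59,-44)
river: ρ → (-44,29,34)
river: ρ → (34,39,-39)
closes: descent 1, river 24
min |a| on river = 6

6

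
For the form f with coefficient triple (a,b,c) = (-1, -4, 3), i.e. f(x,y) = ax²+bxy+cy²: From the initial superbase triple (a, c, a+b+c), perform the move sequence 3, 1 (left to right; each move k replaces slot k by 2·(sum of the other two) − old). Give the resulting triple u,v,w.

start (-1,3,-2) = (f(1,0),f(0,1),f(1,1))
replace slot 3: 2·((-1)+3) − (-2) = 6 → (-1,3,6)
replace slot 1: 2·(3+6) − (-1) = 19 → (19,3,6)

19,3,6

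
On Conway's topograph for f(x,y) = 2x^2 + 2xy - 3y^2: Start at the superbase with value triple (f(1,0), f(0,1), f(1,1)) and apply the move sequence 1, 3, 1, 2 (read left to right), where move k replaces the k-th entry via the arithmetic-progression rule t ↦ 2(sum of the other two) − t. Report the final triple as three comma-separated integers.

start (2,-3,1) = (f(1,0),f(0,1),f(1,1))
replace slot 1: 2·((-3)+1) − 2 = -6 → (-6,-3,1)
replace slot 3: 2·((-6)+(-3)) − 1 = -19 → (-6,-3,-19)
replace slot 1: 2·((-3)+(-19)) − (-6) = -38 → (-38,-3,-19)
replace slot 2: 2·((-38)+(-19)) − (-3) = -111 → (-38,-111,-19)

-38,-111,-19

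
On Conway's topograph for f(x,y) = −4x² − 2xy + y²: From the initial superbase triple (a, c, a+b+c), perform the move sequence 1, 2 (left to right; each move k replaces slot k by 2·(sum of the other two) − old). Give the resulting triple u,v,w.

start (-4,1,-5) = (f(1,0),f(0,1),f(1,1))
replace slot 1: 2·(1+(-5)) − (-4) = -4 → (-4,1,-5)
replace slot 2: 2·((-4)+(-5)) − 1 = -19 → (-4,-19,-5)

-4,-19,-5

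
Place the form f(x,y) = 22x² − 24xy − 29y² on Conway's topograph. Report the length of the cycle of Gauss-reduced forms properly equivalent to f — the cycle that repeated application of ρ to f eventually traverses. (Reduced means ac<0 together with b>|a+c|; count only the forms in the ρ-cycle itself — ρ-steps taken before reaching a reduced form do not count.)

D = 3128, ⌊√D⌋ = 55
descent: ρ → (-29,24,22)  [lands on river]
river: ρ → (22,20,-31)
river: ρ → (-31,42,11)
river: ρ → (11,46,-23)
river: ρ → (-23,46,11)
river: ρ → (11,42,-31)
river: ρ → (-31,20,22)
river: ρ → (22,24,-29)
river: ρ → (-29,34,17)
river: ρ → (17,34,-29)
ρ-cycle length = 10 (tail of 1 descent step not counted)

10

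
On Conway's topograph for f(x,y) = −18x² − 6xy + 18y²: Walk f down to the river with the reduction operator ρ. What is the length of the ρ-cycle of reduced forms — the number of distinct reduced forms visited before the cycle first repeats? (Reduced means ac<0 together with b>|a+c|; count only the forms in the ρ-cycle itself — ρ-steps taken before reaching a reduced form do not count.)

D = 1332, ⌊√D⌋ = 36
descent: ρ → (18,6,-18)  [lands on river]
river: ρ → (-18,30,6)
river: ρ → (6,30,-18)
river: ρ → (-18,6,18)
river: ρ → (18,30,-6)
river: ρ → (-6,30,18)
ρ-cycle length = 6 (tail of 1 descent step not counted)

6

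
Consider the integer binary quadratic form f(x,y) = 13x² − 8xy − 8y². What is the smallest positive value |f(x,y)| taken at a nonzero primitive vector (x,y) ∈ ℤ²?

descent: ρ → (-8,8,13)  [lands on river]
river: ρ → (13,18,-3)
river: ρ → (-3,18,13)
river: ρ → (13,8,-8)
closes: descent 1, river 4
min |a| on river = 3

3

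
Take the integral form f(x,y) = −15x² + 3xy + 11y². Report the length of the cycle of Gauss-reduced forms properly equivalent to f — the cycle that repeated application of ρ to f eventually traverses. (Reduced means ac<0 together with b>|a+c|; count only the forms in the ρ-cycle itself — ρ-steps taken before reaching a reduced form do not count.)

D = 669, ⌊√D⌋ = 25
descent: ρ → (11,19,-7)  [lands on river]
river: ρ → (-7,23,5)
river: ρ → (5,17,-19)
river: ρ → (-19,21,3)
river: ρ → (3,21,-19)
river: ρ → (-19,17,5)
river: ρ → (5,23,-7)
river: ρ → (-7,19,11)
river: ρ → (11,25,-1)
river: ρ → (-1,25,11)
ρ-cycle length = 10 (tail of 1 descent step not counted)

10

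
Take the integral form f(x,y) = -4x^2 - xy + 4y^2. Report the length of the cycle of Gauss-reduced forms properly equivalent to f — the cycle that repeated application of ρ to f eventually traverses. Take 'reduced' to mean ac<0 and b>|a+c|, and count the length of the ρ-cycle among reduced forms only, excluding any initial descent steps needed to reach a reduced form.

D = 65, ⌊√D⌋ = 8
descent: ρ → (4,1,-4)  [lands on river]
river: ρ → (-4,7,1)
river: ρ → (1,7,-4)
river: ρ → (-4,1,4)
river: ρ → (4,7,-1)
river: ρ → (-1,7,4)
ρ-cycle length = 6 (tail of 1 descent step not counted)

6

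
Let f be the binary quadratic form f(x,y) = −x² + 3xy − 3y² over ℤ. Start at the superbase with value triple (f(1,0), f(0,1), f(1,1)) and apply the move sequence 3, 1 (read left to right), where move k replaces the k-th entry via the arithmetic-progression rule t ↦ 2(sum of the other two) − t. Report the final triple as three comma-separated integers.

start (-1,-3,-1) = (f(1,0),f(0,1),f(1,1))
replace slot 3: 2·((-1)+(-3)) − (-1) = -7 → (-1,-3,-7)
replace slot 1: 2·((-3)+(-7)) − (-1) = -19 → (-19,-3,-7)

-19,-3,-7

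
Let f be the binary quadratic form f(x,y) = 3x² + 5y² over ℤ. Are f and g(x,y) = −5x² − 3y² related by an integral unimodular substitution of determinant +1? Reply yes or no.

D₁ = -60, D₂ = -60
f: reduced (well bottom): (3,0,5) with a≤c, −a<b≤a
g is negative-definite; reduce −g:
−g: flip: (5,0,3)→(3,0,5)
−g: reduced (well bottom): (3,0,5) with a≤c, −a<b≤a
flip sign back: reduced form of g is (-3,0,-5)
reduced forms (3, 0, 5) vs (-3, 0, -5) ⇒ inequivalent

no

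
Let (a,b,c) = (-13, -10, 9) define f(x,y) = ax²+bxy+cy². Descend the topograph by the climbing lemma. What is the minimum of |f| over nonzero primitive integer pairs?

descent: ρ → (9,10,-13)  [lands on river]
river: ρ → (-13,16,6)
river: ρ → (6,20,-7)
river: ρ → (-7,22,3)
river: ρ → (3,20,-14)
river: ρ → (-14,8,9)
closes: descent 1, river 6
min |a| on river = 3

3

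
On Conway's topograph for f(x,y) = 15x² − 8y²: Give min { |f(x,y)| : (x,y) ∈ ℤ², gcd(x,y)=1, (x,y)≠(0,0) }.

descent: ρ → (-8,16,7)  [lands on river]
river: ρ → (7,12,-12)
river: ρ → (-12,12,7)
river: ρ → (7,16,-8)
closes: descent 1, river 4
min |a| on river = 7

7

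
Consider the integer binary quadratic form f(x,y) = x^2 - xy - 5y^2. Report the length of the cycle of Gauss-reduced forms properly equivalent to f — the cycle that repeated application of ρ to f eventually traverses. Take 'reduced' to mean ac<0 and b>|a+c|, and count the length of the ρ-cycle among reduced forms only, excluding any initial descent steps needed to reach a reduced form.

D = 21, ⌊√D⌋ = 4
descent: ρ → (-5,1,1)
descent: ρ → (1,3,-3)  [lands on river]
river: ρ → (-3,3,1)
ρ-cycle length = 2 (tail of 2 descent steps not counted)

2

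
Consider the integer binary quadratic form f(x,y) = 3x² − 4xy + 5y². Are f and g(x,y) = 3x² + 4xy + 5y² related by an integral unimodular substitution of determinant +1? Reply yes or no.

D₁ = -44, D₂ = -44
f: translate: b→2 (≡-4 mod 6), so (3,-4,5)→(3,2,4)
f: reduced (well bottom): (3,2,4) with a≤c, −a<b≤a
g: translate: b→-2 (≡4 mod 6), so (3,4,5)→(3,-2,4)
g: reduced (well bottom): (3,-2,4) with a≤c, −a<b≤a
reduced forms (3, 2, 4) vs (3, -2, 4) ⇒ inequivalent

no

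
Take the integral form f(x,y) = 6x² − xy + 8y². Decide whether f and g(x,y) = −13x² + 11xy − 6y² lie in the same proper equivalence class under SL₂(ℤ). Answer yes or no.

D₁ = -191, D₂ = -191
f: reduced (well bottom): (6,-1,8) with a≤c, −a<b≤a
g is negative-definite; reduce −g:
−g: flip: (13,-11,6)→(6,11,13)
−g: translate: b→-1 (≡11 mod 12), so (6,11,13)→(6,-1,8)
−g: reduced (well bottom): (6,-1,8) with a≤c, −a<b≤a
flip sign back: reduced form of g is (-6,1,-8)
reduced forms (6, -1, 8) vs (-6, 1, -8) ⇒ inequivalent

no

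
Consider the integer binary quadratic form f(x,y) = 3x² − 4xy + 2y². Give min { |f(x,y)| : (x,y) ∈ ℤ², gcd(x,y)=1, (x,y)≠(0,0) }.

translate: b→2 (≡-4 mod 6), so (3,-4,2)→(3,2,1)
flip: (3,2,1)→(1,-2,3)
translate: b→0 (≡-2 mod 2), so (1,-2,3)→(1,0,2)
reduced (well bottom): (1,0,2) with a≤c, −a<b≤a
well minimum = a = 1

1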